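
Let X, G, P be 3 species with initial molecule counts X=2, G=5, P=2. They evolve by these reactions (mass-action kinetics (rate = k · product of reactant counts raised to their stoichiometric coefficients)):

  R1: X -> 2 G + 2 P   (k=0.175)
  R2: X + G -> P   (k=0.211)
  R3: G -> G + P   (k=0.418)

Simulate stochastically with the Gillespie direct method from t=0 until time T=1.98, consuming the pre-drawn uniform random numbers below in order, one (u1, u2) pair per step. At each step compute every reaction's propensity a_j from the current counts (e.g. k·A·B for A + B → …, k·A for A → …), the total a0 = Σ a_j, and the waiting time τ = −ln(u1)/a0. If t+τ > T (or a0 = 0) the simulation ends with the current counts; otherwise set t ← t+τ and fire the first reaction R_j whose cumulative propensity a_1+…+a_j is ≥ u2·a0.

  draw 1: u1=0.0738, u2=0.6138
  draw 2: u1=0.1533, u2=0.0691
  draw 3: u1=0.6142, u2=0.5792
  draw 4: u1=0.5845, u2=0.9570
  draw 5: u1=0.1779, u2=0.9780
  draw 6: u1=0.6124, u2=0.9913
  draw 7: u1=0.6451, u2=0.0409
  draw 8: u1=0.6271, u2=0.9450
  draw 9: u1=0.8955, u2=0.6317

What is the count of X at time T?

X at T = 0

t=0.000: X=2 G=5 P=2
Draw 1: a1=0.350, a2=2.110, a3=2.090, a0=4.550; τ=−ln(0.0738)/4.550=0.573 → t=0.573; u2·a0=0.6138·4.550=2.793; a1+a2=2.460 < 2.793 ≤ a1+…+a3=4.550 → R3 fires; X=2 G=5 P=3
Draw 2: a1=0.350, a2=2.110, a3=2.090, a0=4.550; τ=−ln(0.1533)/4.550=0.412 → t=0.985; u2·a0=0.0691·4.550=0.314 ≤ a1=0.350 → R1 fires; X=1 G=7 P=5
Draw 3: a1=0.175, a2=1.477, a3=2.926, a0=4.578; τ=−ln(0.6142)/4.578=0.106 → t=1.091; u2·a0=0.5792·4.578=2.652; a1+a2=1.652 < 2.652 ≤ a1+…+a3=4.578 → R3 fires; X=1 G=7 P=6
Draw 4: a1=0.175, a2=1.477, a3=2.926, a0=4.578; τ=−ln(0.5845)/4.578=0.117 → t=1.209; u2·a0=0.9570·4.578=4.381; a1+a2=1.652 < 4.381 ≤ a1+…+a3=4.578 → R3 fires; X=1 G=7 P=7
Draw 5: a1=0.175, a2=1.477, a3=2.926, a0=4.578; τ=−ln(0.1779)/4.578=0.377 → t=1.586; u2·a0=0.9780·4.578=4.477; a1+a2=1.652 < 4.477 ≤ a1+…+a3=4.578 → R3 fires; X=1 G=7 P=8
Draw 6: a1=0.175, a2=1.477, a3=2.926, a0=4.578; τ=−ln(0.6124)/4.578=0.107 → t=1.693; u2·a0=0.9913·4.578=4.538; a1+a2=1.652 < 4.538 ≤ a1+…+a3=4.578 → R3 fires; X=1 G=7 P=9
Draw 7: a1=0.175, a2=1.477, a3=2.926, a0=4.578; τ=−ln(0.6451)/4.578=0.096 → t=1.789; u2·a0=0.0409·4.578=0.187; a1=0.175 < 0.187 ≤ a1+a2=1.652 → R2 fires; X=0 G=6 P=10
Draw 8: a1=0.000, a2=0.000, a3=2.508, a0=2.508; τ=−ln(0.6271)/2.508=0.186 → t=1.975; u2·a0=0.9450·2.508=2.370; a1+a2=0.000 < 2.370 ≤ a1+…+a3=2.508 → R3 fires; X=0 G=6 P=11
Draw 9: a1=0.000, a2=0.000, a3=2.508, a0=2.508; τ=−ln(0.8955)/2.508=0.044 → t=2.019 > T=1.98: stop.
Read off X at T=1.98: 0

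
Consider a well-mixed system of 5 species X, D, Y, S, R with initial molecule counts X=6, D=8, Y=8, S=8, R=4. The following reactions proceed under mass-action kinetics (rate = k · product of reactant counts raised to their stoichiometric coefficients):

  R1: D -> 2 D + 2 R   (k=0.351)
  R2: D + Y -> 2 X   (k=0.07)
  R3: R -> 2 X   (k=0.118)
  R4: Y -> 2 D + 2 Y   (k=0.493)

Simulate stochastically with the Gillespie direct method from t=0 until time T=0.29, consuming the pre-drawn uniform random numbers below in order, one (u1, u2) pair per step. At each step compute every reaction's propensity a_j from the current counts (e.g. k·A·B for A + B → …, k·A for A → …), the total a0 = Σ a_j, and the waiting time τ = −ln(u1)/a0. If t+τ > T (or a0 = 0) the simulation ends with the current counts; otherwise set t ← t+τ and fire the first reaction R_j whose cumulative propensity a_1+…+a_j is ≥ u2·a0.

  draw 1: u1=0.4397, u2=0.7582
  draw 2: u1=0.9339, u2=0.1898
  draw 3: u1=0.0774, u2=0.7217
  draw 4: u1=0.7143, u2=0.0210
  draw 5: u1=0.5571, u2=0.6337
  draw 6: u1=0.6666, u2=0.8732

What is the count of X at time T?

t=0.000: X=6 D=8 Y=8 S=8 R=4
Draw 1: a1=2.808, a2=4.480, a3=0.472, a4=3.944, a0=11.704; τ=−ln(0.4397)/11.704=0.070 → t=0.070; u2·a0=0.7582·11.704=8.874; a1+…+a3=7.760 < 8.874 ≤ a1+…+a4=11.704 → R4 fires; X=6 D=10 Y=9 S=8 R=4
Draw 2: a1=3.510, a2=6.300, a3=0.472, a4=4.437, a0=14.719; τ=−ln(0.9339)/14.719=0.005 → t=0.075; u2·a0=0.1898·14.719=2.794 ≤ a1=3.510 → R1 fires; X=6 D=11 Y=9 S=8 R=6
Draw 3: a1=3.861, a2=6.930, a3=0.708, a4=4.437, a0=15.936; τ=−ln(0.0774)/15.936=0.161 → t=0.235; u2·a0=0.7217·15.936=11.501; a1+…+a3=11.499 < 11.501 ≤ a1+…+a4=15.936 → R4 fires; X=6 D=13 Y=10 S=8 R=6
Draw 4: a1=4.563, a2=9.100, a3=0.708, a4=4.930, a0=19.301; τ=−ln(0.7143)/19.301=0.017 → t=0.253; u2·a0=0.0210·19.301=0.405 ≤ a1=4.563 → R1 fires; X=6 D=14 Y=10 S=8 R=8
Draw 5: a1=4.914, a2=9.800, a3=0.944, a4=4.930, a0=20.588; τ=−ln(0.5571)/20.588=0.028 → t=0.281; u2·a0=0.6337·20.588=13.047; a1=4.914 < 13.047 ≤ a1+a2=14.714 → R2 fires; X=8 D=13 Y=9 S=8 R=8
Draw 6: a1=4.563, a2=8.190, a3=0.944, a4=4.437, a0=18.134; τ=−ln(0.6666)/18.134=0.022 → t=0.304 > T=0.29: stop.
Read off X at T=0.29: 8

X at T = 8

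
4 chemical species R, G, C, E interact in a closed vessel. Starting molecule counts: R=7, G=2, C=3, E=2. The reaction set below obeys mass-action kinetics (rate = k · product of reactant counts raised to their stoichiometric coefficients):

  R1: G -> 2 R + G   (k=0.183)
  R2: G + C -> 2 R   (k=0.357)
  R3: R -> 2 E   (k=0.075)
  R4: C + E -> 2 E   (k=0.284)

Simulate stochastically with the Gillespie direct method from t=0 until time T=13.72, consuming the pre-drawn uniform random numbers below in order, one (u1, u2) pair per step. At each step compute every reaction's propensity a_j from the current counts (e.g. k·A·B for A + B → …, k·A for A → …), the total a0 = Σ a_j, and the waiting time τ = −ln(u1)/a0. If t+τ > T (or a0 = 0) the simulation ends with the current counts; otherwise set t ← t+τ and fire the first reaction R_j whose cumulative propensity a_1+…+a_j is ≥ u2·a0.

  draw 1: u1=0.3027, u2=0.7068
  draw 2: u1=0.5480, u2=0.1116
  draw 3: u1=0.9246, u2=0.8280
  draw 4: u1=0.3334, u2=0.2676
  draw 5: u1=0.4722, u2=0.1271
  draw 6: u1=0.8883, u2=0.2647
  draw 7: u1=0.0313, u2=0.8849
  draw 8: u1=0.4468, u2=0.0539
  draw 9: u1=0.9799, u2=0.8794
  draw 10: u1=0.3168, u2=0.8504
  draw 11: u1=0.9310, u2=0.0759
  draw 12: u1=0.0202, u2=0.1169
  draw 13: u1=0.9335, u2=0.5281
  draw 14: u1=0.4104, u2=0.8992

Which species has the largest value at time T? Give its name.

Dominant species at T: E

t=0.000: R=7 G=2 C=3 E=2
Draw 1: a1=0.366, a2=2.142, a3=0.525, a4=1.704, a0=4.737; τ=−ln(0.3027)/4.737=0.252 → t=0.252; u2·a0=0.7068·4.737=3.348; a1+…+a3=3.033 < 3.348 ≤ a1+…+a4=4.737 → R4 fires; R=7 G=2 C=2 E=3
Draw 2: a1=0.366, a2=1.428, a3=0.525, a4=1.704, a0=4.023; τ=−ln(0.5480)/4.023=0.150 → t=0.402; u2·a0=0.1116·4.023=0.449; a1=0.366 < 0.449 ≤ a1+a2=1.794 → R2 fires; R=9 G=1 C=1 E=3
Draw 3: a1=0.183, a2=0.357, a3=0.675, a4=0.852, a0=2.067; τ=−ln(0.9246)/2.067=0.038 → t=0.440; u2·a0=0.8280·2.067=1.711; a1+…+a3=1.215 < 1.711 ≤ a1+…+a4=2.067 → R4 fires; R=9 G=1 C=0 E=4
Draw 4: a1=0.183, a2=0.000, a3=0.675, a4=0.000, a0=0.858; τ=−ln(0.3334)/0.858=1.280 → t=1.720; u2·a0=0.2676·0.858=0.230; a1+a2=0.183 < 0.230 ≤ a1+…+a3=0.858 → R3 fires; R=8 G=1 C=0 E=6
Draw 5: a1=0.183, a2=0.000, a3=0.600, a4=0.000, a0=0.783; τ=−ln(0.4722)/0.783=0.958 → t=2.678; u2·a0=0.1271·0.783=0.100 ≤ a1=0.183 → R1 fires; R=10 G=1 C=0 E=6
Draw 6: a1=0.183, a2=0.000, a3=0.750, a4=0.000, a0=0.933; τ=−ln(0.8883)/0.933=0.127 → t=2.805; u2·a0=0.2647·0.933=0.247; a1+a2=0.183 < 0.247 ≤ a1+…+a3=0.933 → R3 fires; R=9 G=1 C=0 E=8
Draw 7: a1=0.183, a2=0.000, a3=0.675, a4=0.000, a0=0.858; τ=−ln(0.0313)/0.858=4.037 → t=6.843; u2·a0=0.8849·0.858=0.759; a1+a2=0.183 < 0.759 ≤ a1+…+a3=0.858 → R3 fires; R=8 G=1 C=0 E=10
Draw 8: a1=0.183, a2=0.000, a3=0.600, a4=0.000, a0=0.783; τ=−ln(0.4468)/0.783=1.029 → t=7.872; u2·a0=0.0539·0.783=0.042 ≤ a1=0.183 → R1 fires; R=10 G=1 C=0 E=10
Draw 9: a1=0.183, a2=0.000, a3=0.750, a4=0.000, a0=0.933; τ=−ln(0.9799)/0.933=0.022 → t=7.893; u2·a0=0.8794·0.933=0.820; a1+a2=0.183 < 0.820 ≤ a1+…+a3=0.933 → R3 fires; R=9 G=1 C=0 E=12
Draw 10: a1=0.183, a2=0.000, a3=0.675, a4=0.000, a0=0.858; τ=−ln(0.3168)/0.858=1.340 → t=9.233; u2·a0=0.8504·0.858=0.730; a1+a2=0.183 < 0.730 ≤ a1+…+a3=0.858 → R3 fires; R=8 G=1 C=0 E=14
Draw 11: a1=0.183, a2=0.000, a3=0.600, a4=0.000, a0=0.783; τ=−ln(0.9310)/0.783=0.091 → t=9.324; u2·a0=0.0759·0.783=0.059 ≤ a1=0.183 → R1 fires; R=10 G=1 C=0 E=14
Draw 12: a1=0.183, a2=0.000, a3=0.750, a4=0.000, a0=0.933; τ=−ln(0.0202)/0.933=4.182 → t=13.507; u2·a0=0.1169·0.933=0.109 ≤ a1=0.183 → R1 fires; R=12 G=1 C=0 E=14
Draw 13: a1=0.183, a2=0.000, a3=0.900, a4=0.000, a0=1.083; τ=−ln(0.9335)/1.083=0.064 → t=13.570; u2·a0=0.5281·1.083=0.572; a1+a2=0.183 < 0.572 ≤ a1+…+a3=1.083 → R3 fires; R=11 G=1 C=0 E=16
Draw 14: a1=0.183, a2=0.000, a3=0.825, a4=0.000, a0=1.008; τ=−ln(0.4104)/1.008=0.884 → t=14.454 > T=13.72: stop.
At T=13.72: R=11 G=1 C=0 E=16; the largest is E.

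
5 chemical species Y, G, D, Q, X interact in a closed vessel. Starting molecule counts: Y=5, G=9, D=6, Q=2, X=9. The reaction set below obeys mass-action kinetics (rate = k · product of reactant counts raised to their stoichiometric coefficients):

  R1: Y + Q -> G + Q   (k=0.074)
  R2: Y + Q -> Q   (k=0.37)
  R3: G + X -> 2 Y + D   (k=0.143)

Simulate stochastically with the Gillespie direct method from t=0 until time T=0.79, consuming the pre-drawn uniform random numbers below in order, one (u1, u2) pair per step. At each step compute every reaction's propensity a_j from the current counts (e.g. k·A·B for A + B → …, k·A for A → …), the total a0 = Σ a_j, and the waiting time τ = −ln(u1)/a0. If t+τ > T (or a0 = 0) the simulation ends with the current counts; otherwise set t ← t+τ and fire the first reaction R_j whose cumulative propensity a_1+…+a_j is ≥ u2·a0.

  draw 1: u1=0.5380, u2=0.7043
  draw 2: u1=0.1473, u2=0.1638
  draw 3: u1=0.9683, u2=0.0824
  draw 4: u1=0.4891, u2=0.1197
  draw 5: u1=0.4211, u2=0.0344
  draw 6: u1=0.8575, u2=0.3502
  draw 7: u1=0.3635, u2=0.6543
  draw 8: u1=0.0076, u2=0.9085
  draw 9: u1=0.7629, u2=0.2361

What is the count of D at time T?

D at T = 10

t=0.000: Y=5 G=9 D=6 Q=2 X=9
Draw 1: a1=0.740, a2=3.700, a3=11.583, a0=16.023; τ=−ln(0.5380)/16.023=0.039 → t=0.039; u2·a0=0.7043·16.023=11.285; a1+a2=4.440 < 11.285 ≤ a1+…+a3=16.023 → R3 fires; Y=7 G=8 D=7 Q=2 X=8
Draw 2: a1=1.036, a2=5.180, a3=9.152, a0=15.368; τ=−ln(0.1473)/15.368=0.125 → t=0.163; u2·a0=0.1638·15.368=2.517; a1=1.036 < 2.517 ≤ a1+a2=6.216 → R2 fires; Y=6 G=8 D=7 Q=2 X=8
Draw 3: a1=0.888, a2=4.440, a3=9.152, a0=14.480; τ=−ln(0.9683)/14.480=0.002 → t=0.166; u2·a0=0.0824·14.480=1.193; a1=0.888 < 1.193 ≤ a1+a2=5.328 → R2 fires; Y=5 G=8 D=7 Q=2 X=8
Draw 4: a1=0.740, a2=3.700, a3=9.152, a0=13.592; τ=−ln(0.4891)/13.592=0.053 → t=0.218; u2·a0=0.1197·13.592=1.627; a1=0.740 < 1.627 ≤ a1+a2=4.440 → R2 fires; Y=4 G=8 D=7 Q=2 X=8
Draw 5: a1=0.592, a2=2.960, a3=9.152, a0=12.704; τ=−ln(0.4211)/12.704=0.068 → t=0.286; u2·a0=0.0344·12.704=0.437 ≤ a1=0.592 → R1 fires; Y=3 G=9 D=7 Q=2 X=8
Draw 6: a1=0.444, a2=2.220, a3=10.296, a0=12.960; τ=−ln(0.8575)/12.960=0.012 → t=0.298; u2·a0=0.3502·12.960=4.539; a1+a2=2.664 < 4.539 ≤ a1+…+a3=12.960 → R3 fires; Y=5 G=8 D=8 Q=2 X=7
Draw 7: a1=0.740, a2=3.700, a3=8.008, a0=12.448; τ=−ln(0.3635)/12.448=0.081 → t=0.379; u2·a0=0.6543·12.448=8.145; a1+a2=4.440 < 8.145 ≤ a1+…+a3=12.448 → R3 fires; Y=7 G=7 D=9 Q=2 X=6
Draw 8: a1=1.036, a2=5.180, a3=6.006, a0=12.222; τ=−ln(0.0076)/12.222=0.399 → t=0.779; u2·a0=0.9085·12.222=11.104; a1+a2=6.216 < 11.104 ≤ a1+…+a3=12.222 → R3 fires; Y=9 G=6 D=10 Q=2 X=5
Draw 9: a1=1.332, a2=6.660, a3=4.290, a0=12.282; τ=−ln(0.7629)/12.282=0.022 → t=0.801 > T=0.79: stop.
Read off D at T=0.79: 10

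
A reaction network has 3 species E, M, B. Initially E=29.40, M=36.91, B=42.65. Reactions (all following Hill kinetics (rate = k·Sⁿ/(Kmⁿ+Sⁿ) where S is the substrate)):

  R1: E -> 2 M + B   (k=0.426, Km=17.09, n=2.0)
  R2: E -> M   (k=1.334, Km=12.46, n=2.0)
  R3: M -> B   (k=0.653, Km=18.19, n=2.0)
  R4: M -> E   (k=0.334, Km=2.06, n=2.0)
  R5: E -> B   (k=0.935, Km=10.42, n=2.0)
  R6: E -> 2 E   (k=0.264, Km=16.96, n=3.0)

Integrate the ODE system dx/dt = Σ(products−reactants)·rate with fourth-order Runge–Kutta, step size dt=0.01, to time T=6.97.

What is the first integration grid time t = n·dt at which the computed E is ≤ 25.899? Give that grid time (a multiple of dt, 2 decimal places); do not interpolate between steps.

Threshold first reached at t = 2.08

RK4 with dt=0.01: 697 steps to T=6.97. Trajectory (selected grid times):
t=0.00: E=29.40 M=36.91 B=42.65
t=0.77: E=28.08 M=37.60 B=43.93
t=1.55: E=26.77 M=38.26 B=45.23
t=2.07: E=25.91 M=38.69 B=46.08
t=2.08: E=25.89 M=38.70 B=46.10
t=2.32: E=25.50 M=38.89 B=46.49
t=3.10: E=24.24 M=39.50 B=47.75
t=3.87: E=23.02 M=40.06 B=48.99
t=4.65: E=21.82 M=40.59 B=50.22
t=5.42: E=20.67 M=41.08 B=51.42
t=6.20: E=19.54 M=41.53 B=52.61
t=6.97: E=18.46 M=41.93 B=53.77
E(2.07)=25.908 > 25.899 but E(2.08)=25.891 ≤ 25.899, so the first grid time is t=2.08.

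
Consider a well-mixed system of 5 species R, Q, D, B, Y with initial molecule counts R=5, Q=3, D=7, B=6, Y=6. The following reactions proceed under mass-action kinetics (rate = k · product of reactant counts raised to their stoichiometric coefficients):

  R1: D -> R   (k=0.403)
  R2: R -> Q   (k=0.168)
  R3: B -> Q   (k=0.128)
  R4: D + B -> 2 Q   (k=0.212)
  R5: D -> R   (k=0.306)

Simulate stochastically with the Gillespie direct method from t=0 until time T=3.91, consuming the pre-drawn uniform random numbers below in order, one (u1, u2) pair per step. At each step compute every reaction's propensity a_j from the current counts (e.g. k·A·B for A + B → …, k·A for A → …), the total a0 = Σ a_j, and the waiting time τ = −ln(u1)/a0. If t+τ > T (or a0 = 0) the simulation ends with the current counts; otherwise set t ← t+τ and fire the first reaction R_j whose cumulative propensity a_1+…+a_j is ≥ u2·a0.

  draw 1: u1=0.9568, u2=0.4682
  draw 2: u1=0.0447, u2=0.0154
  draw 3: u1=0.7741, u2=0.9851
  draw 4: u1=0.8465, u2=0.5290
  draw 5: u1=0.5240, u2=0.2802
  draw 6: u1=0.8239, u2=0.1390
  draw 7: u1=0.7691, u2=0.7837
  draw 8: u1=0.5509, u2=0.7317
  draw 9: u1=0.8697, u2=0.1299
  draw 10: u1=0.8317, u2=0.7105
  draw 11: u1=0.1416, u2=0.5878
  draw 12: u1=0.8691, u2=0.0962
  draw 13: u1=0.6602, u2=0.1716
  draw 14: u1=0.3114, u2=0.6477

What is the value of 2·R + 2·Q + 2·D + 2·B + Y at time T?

Check how each reaction changes W = 2·R + 2·Q + 2·D + 2·B + Y (weight of products minus weight of reactants):
R1: D -> R: (2·1) − (2·1) = 2 − 2 = 0
R2: R -> Q: (2·1) − (2·1) = 2 − 2 = 0
R3: B -> Q: (2·1) − (2·1) = 2 − 2 = 0
R4: D + B -> 2 Q: (2·2) − (2·1 + 2·1) = 4 − 4 = 0
R5: D -> R: (2·1) − (2·1) = 2 − 2 = 0
Every reaction leaves W unchanged, so W is conserved and no simulation is needed: W(T) = W(0) = 2·5 + 2·3 + 2·7 + 2·6 + 6 = 48

Value at T = 48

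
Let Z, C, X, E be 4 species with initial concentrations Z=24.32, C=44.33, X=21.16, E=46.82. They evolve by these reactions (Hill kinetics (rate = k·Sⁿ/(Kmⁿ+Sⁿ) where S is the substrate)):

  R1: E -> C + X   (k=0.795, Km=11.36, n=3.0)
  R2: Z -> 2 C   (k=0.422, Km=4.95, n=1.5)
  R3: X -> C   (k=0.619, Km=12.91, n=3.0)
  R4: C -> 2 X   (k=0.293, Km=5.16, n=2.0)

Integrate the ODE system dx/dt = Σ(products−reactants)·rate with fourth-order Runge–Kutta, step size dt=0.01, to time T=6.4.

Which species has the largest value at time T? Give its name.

RK4 with dt=0.01: 640 steps to T=6.4. Trajectory (selected grid times):
t=0.00: Z=24.32 C=44.33 X=21.16 E=46.82
t=0.71: Z=24.05 C=45.59 X=21.77 E=46.26
t=1.42: Z=23.77 C=46.85 X=22.37 E=45.71
t=2.13: Z=23.50 C=48.12 X=22.96 E=45.15
t=2.84: Z=23.23 C=49.39 X=23.55 E=44.60
t=3.56: Z=22.95 C=50.69 X=24.15 E=44.03
t=4.27: Z=22.68 C=51.96 X=24.73 E=43.48
t=4.98: Z=22.41 C=53.24 X=25.31 E=42.92
t=5.69: Z=22.13 C=54.52 X=25.89 E=42.37
t=6.40: Z=21.86 C=55.80 X=26.46 E=41.82
At T=6.4: Z=21.86 C=55.80 X=26.46 E=41.82; the largest is C.

Dominant species at T: C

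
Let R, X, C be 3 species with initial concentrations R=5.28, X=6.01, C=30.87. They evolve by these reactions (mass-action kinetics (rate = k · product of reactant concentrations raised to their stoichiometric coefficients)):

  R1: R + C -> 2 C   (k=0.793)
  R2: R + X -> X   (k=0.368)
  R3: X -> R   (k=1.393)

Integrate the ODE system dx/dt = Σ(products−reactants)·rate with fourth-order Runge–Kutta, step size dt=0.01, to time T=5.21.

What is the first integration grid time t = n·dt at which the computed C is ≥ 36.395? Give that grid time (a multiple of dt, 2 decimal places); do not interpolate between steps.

Threshold first reached at t = 0.14

RK4 with dt=0.01: 521 steps to T=5.21. Trajectory (selected grid times):
t=0.00: R=5.28 X=6.01 C=30.87
t=0.13: R=0.35 X=5.01 C=36.36
t=0.14: R=0.32 X=4.95 C=36.46
t=0.58: R=0.12 X=2.68 C=38.81
t=1.16: R=0.05 X=1.19 C=40.33
t=1.74: R=0.02 X=0.53 C=41.01
t=2.32: R=0.01 X=0.24 C=41.32
t=2.89: R=0.00 X=0.11 C=41.45
t=3.47: R=0.00 X=0.05 C=41.52
t=4.05: R=0.00 X=0.02 C=41.54
t=4.63: R=0.00 X=0.01 C=41.56
t=5.21: R=0.00 X=0.00 C=41.56
C(0.13)=36.363 < 36.395 but C(0.14)=36.459 ≥ 36.395, so the first grid time is t=0.14.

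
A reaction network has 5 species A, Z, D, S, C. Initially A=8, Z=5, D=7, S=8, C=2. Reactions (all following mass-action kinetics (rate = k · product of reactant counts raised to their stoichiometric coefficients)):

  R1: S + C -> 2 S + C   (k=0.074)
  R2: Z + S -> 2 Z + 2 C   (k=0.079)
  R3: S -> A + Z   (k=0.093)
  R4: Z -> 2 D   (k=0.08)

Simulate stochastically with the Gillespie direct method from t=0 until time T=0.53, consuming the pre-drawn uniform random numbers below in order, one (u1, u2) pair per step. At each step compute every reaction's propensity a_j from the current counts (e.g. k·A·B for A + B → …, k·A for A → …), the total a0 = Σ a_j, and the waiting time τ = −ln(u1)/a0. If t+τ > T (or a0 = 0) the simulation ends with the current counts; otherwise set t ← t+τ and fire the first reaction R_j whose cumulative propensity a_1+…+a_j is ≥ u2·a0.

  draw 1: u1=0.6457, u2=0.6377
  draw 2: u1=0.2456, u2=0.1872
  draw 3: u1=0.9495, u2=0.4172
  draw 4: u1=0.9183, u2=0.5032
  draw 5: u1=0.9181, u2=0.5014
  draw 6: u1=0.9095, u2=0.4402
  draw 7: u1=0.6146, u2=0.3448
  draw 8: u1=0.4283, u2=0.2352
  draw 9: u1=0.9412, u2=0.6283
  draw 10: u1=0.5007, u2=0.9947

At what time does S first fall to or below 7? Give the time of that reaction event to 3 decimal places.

t=0.000: A=8 Z=5 D=7 S=8 C=2
Draw 1: a1=1.184, a2=3.160, a3=0.744, a4=0.400, a0=5.488; τ=−ln(0.6457)/5.488=0.080 → t=0.080; u2·a0=0.6377·5.488=3.500; a1=1.184 < 3.500 ≤ a1+a2=4.344 → R2 fires; A=8 Z=6 D=7 S=7 C=4
Draw 2: a1=2.072, a2=3.318, a3=0.651, a4=0.480, a0=6.521; τ=−ln(0.2456)/6.521=0.215 → t=0.295; u2·a0=0.1872·6.521=1.221 ≤ a1=2.072 → R1 fires; A=8 Z=6 D=7 S=8 C=4
Draw 3: a1=2.368, a2=3.792, a3=0.744, a4=0.480, a0=7.384; τ=−ln(0.9495)/7.384=0.007 → t=0.302; u2·a0=0.4172·7.384=3.081; a1=2.368 < 3.081 ≤ a1+a2=6.160 → R2 fires; A=8 Z=7 D=7 S=7 C=6
Draw 4: a1=3.108, a2=3.871, a3=0.651, a4=0.560, a0=8.190; τ=−ln(0.9183)/8.190=0.010 → t=0.312; u2·a0=0.5032·8.190=4.121; a1=3.108 < 4.121 ≤ a1+a2=6.979 → R2 fires; A=8 Z=8 D=7 S=6 C=8
Draw 5: a1=3.552, a2=3.792, a3=0.558, a4=0.640, a0=8.542; τ=−ln(0.9181)/8.542=0.010 → t=0.322; u2·a0=0.5014·8.542=4.283; a1=3.552 < 4.283 ≤ a1+a2=7.344 → R2 fires; A=8 Z=9 D=7 S=5 C=10
Draw 6: a1=3.700, a2=3.555, a3=0.465, a4=0.720, a0=8.440; τ=−ln(0.9095)/8.440=0.011 → t=0.334; u2·a0=0.4402·8.440=3.715; a1=3.700 < 3.715 ≤ a1+a2=7.255 → R2 fires; A=8 Z=10 D=7 S=4 C=12
Draw 7: a1=3.552, a2=3.160, a3=0.372, a4=0.800, a0=7.884; τ=−ln(0.6146)/7.884=0.062 → t=0.395; u2·a0=0.3448·7.884=2.718 ≤ a1=3.552 → R1 fires; A=8 Z=10 D=7 S=5 C=12
Draw 8: a1=4.440, a2=3.950, a3=0.465, a4=0.800, a0=9.655; τ=−ln(0.4283)/9.655=0.088 → t=0.483; u2·a0=0.2352·9.655=2.271 ≤ a1=4.440 → R1 fires; A=8 Z=10 D=7 S=6 C=12
Draw 9: a1=5.328, a2=4.740, a3=0.558, a4=0.800, a0=11.426; τ=−ln(0.9412)/11.426=0.005 → t=0.489; u2·a0=0.6283·11.426=7.179; a1=5.328 < 7.179 ≤ a1+a2=10.068 → R2 fires; A=8 Z=11 D=7 S=5 C=14
Draw 10: a1=5.180, a2=4.345, a3=0.465, a4=0.880, a0=10.870; τ=−ln(0.5007)/10.870=0.064 → t=0.552 > T=0.53: stop.
S first becomes ≤ 7 when it reaches 7 at the event at t=0.080.

Threshold first reached at t = 0.080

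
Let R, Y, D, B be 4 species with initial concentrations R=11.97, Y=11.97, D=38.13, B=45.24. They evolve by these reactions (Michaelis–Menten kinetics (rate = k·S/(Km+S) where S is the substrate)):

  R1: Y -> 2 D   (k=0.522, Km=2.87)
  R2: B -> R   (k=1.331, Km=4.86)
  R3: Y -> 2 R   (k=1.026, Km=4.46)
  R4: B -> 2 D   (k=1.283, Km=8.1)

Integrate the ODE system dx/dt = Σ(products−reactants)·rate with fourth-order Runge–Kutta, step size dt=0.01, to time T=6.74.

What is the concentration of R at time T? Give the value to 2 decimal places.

RK4 with dt=0.01: 674 steps to T=6.74. Trajectory (selected grid times):
t=0.00: R=11.97 Y=11.97 D=38.13 B=45.24
t=0.75: R=13.98 Y=11.10 D=40.38 B=43.53
t=1.50: R=15.96 Y=10.25 D=42.62 B=41.82
t=2.25: R=17.91 Y=9.42 D=44.83 B=40.13
t=3.00: R=19.83 Y=8.61 D=47.02 B=38.44
t=3.74: R=21.69 Y=7.83 D=49.16 B=36.79
t=4.49: R=23.53 Y=7.06 D=51.29 B=35.12
t=5.24: R=25.33 Y=6.33 D=53.40 B=33.47
t=5.99: R=27.07 Y=5.62 D=55.47 B=31.83
t=6.74: R=28.77 Y=4.95 D=57.50 B=30.20
Read off R at T=6.74: 28.77

R at T = 28.77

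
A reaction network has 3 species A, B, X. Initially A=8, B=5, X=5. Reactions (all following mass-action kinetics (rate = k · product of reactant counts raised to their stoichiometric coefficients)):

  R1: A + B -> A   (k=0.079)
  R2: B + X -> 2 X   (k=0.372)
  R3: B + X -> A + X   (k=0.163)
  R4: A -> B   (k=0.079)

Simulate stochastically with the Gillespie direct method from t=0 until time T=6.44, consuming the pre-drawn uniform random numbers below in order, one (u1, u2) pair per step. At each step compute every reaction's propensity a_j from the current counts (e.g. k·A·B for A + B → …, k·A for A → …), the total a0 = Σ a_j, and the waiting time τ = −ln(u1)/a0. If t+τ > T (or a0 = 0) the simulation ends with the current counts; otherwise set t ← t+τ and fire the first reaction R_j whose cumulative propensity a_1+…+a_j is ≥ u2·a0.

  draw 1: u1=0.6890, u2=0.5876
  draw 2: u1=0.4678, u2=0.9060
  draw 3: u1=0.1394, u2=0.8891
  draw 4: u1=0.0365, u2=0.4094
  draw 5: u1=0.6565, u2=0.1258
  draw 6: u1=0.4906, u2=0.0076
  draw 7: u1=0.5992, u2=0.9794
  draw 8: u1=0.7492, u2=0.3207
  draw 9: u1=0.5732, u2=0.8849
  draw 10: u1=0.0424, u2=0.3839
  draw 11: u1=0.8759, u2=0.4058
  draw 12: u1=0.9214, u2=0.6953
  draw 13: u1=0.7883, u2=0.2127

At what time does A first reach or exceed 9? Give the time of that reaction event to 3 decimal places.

Threshold first reached at t = 0.069

t=0.000: A=8 B=5 X=5
Draw 1: a1=3.160, a2=9.300, a3=4.075, a4=0.632, a0=17.167; τ=−ln(0.6890)/17.167=0.022 → t=0.022; u2·a0=0.5876·17.167=10.087; a1=3.160 < 10.087 ≤ a1+a2=12.460 → R2 fires; A=8 B=4 X=6
Draw 2: a1=2.528, a2=8.928, a3=3.912, a4=0.632, a0=16.000; τ=−ln(0.4678)/16.000=0.047 → t=0.069; u2·a0=0.9060·16.000=14.496; a1+a2=11.456 < 14.496 ≤ a1+…+a3=15.368 → R3 fires; A=9 B=3 X=6
Draw 3: a1=2.133, a2=6.696, a3=2.934, a4=0.711, a0=12.474; τ=−ln(0.1394)/12.474=0.158 → t=0.227; u2·a0=0.8891·12.474=11.091; a1+a2=8.829 < 11.091 ≤ a1+…+a3=11.763 → R3 fires; A=10 B=2 X=6
Draw 4: a1=1.580, a2=4.464, a3=1.956, a4=0.790, a0=8.790; τ=−ln(0.0365)/8.790=0.377 → t=0.604; u2·a0=0.4094·8.790=3.599; a1=1.580 < 3.599 ≤ a1+a2=6.044 → R2 fires; A=10 B=1 X=7
Draw 5: a1=0.790, a2=2.604, a3=1.141, a4=0.790, a0=5.325; τ=−ln(0.6565)/5.325=0.079 → t=0.683; u2·a0=0.1258·5.325=0.670 ≤ a1=0.790 → R1 fires; A=10 B=0 X=7
Draw 6: a1=0.000, a2=0.000, a3=0.000, a4=0.790, a0=0.790; τ=−ln(0.4906)/0.790=0.901 → t=1.584; u2·a0=0.0076·0.790=0.006; a1+…+a3=0.000 < 0.006 ≤ a1+…+a4=0.790 → R4 fires; A=9 B=1 X=7
Draw 7: a1=0.711, a2=2.604, a3=1.141, a4=0.711, a0=5.167; τ=−ln(0.5992)/5.167=0.099 → t=1.683; u2·a0=0.9794·5.167=5.061; a1+…+a3=4.456 < 5.061 ≤ a1+…+a4=5.167 → R4 fires; A=8 B=2 X=7
Draw 8: a1=1.264, a2=5.208, a3=2.282, a4=0.632, a0=9.386; τ=−ln(0.7492)/9.386=0.031 → t=1.714; u2·a0=0.3207·9.386=3.010; a1=1.264 < 3.010 ≤ a1+a2=6.472 → R2 fires; A=8 B=1 X=8
Draw 9: a1=0.632, a2=2.976, a3=1.304, a4=0.632, a0=5.544; τ=−ln(0.5732)/5.544=0.100 → t=1.814; u2·a0=0.8849·5.544=4.906; a1+a2=3.608 < 4.906 ≤ a1+…+a3=4.912 → R3 fires; A=9 B=0 X=8
Draw 10: a1=0.000, a2=0.000, a3=0.000, a4=0.711, a0=0.711; τ=−ln(0.0424)/0.711=4.445 → t=6.260; u2·a0=0.3839·0.711=0.273; a1+…+a3=0.000 < 0.273 ≤ a1+…+a4=0.711 → R4 fires; A=8 B=1 X=8
Draw 11: a1=0.632, a2=2.976, a3=1.304, a4=0.632, a0=5.544; τ=−ln(0.8759)/5.544=0.024 → t=6.284; u2·a0=0.4058·5.544=2.250; a1=0.632 < 2.250 ≤ a1+a2=3.608 → R2 fires; A=8 B=0 X=9
Draw 12: a1=0.000, a2=0.000, a3=0.000, a4=0.632, a0=0.632; τ=−ln(0.9214)/0.632=0.130 → t=6.413; u2·a0=0.6953·0.632=0.439; a1+…+a3=0.000 < 0.439 ≤ a1+…+a4=0.632 → R4 fires; A=7 B=1 X=9
Draw 13: a1=0.553, a2=3.348, a3=1.467, a4=0.553, a0=5.921; τ=−ln(0.7883)/5.921=0.040 → t=6.453 > T=6.44: stop.
A first becomes ≥ 9 when it reaches 9 at the event at t=0.069.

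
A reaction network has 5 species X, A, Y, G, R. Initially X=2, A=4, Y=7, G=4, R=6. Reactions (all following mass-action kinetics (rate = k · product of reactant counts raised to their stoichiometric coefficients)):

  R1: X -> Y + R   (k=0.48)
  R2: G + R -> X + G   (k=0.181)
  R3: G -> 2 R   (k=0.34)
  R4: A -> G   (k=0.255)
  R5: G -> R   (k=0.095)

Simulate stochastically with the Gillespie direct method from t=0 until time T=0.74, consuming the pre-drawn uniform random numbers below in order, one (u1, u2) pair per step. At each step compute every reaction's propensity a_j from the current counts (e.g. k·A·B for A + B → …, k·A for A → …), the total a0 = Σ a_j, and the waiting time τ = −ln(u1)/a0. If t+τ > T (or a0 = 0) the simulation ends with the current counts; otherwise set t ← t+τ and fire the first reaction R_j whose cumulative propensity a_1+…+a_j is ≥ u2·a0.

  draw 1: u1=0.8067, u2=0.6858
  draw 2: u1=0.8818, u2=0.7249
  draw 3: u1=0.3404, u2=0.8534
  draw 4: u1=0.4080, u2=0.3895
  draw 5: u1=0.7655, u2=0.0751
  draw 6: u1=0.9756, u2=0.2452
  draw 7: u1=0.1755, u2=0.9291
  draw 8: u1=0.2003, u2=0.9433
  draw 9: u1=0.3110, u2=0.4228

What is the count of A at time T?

A at T = 1

t=0.000: X=2 A=4 Y=7 G=4 R=6
Draw 1: a1=0.960, a2=4.344, a3=1.360, a4=1.020, a5=0.380, a0=8.064; τ=−ln(0.8067)/8.064=0.027 → t=0.027; u2·a0=0.6858·8.064=5.530; a1+a2=5.304 < 5.530 ≤ a1+…+a3=6.664 → R3 fires; X=2 A=4 Y=7 G=3 R=8
Draw 2: a1=0.960, a2=4.344, a3=1.020, a4=1.020, a5=0.285, a0=7.629; τ=−ln(0.8818)/7.629=0.016 → t=0.043; u2·a0=0.7249·7.629=5.530; a1+a2=5.304 < 5.530 ≤ a1+…+a3=6.324 → R3 fires; X=2 A=4 Y=7 G=2 R=10
Draw 3: a1=0.960, a2=3.620, a3=0.680, a4=1.020, a5=0.190, a0=6.470; τ=−ln(0.3404)/6.470=0.167 → t=0.210; u2·a0=0.8534·6.470=5.521; a1+…+a3=5.260 < 5.521 ≤ a1+…+a4=6.280 → R4 fires; X=2 A=3 Y=7 G=3 R=10
Draw 4: a1=0.960, a2=5.430, a3=1.020, a4=0.765, a5=0.285, a0=8.460; τ=−ln(0.4080)/8.460=0.106 → t=0.316; u2·a0=0.3895·8.460=3.295; a1=0.960 < 3.295 ≤ a1+a2=6.390 → R2 fires; X=3 A=3 Y=7 G=3 R=9
Draw 5: a1=1.440, a2=4.887, a3=1.020, a4=0.765, a5=0.285, a0=8.397; τ=−ln(0.7655)/8.397=0.032 → t=0.347; u2·a0=0.0751·8.397=0.631 ≤ a1=1.440 → R1 fires; X=2 A=3 Y=8 G=3 R=10
Draw 6: a1=0.960, a2=5.430, a3=1.020, a4=0.765, a5=0.285, a0=8.460; τ=−ln(0.9756)/8.460=0.003 → t=0.350; u2·a0=0.2452·8.460=2.074; a1=0.960 < 2.074 ≤ a1+a2=6.390 → R2 fires; X=3 A=3 Y=8 G=3 R=9
Draw 7: a1=1.440, a2=4.887, a3=1.020, a4=0.765, a5=0.285, a0=8.397; τ=−ln(0.1755)/8.397=0.207 → t=0.558; u2·a0=0.9291·8.397=7.802; a1+…+a3=7.347 < 7.802 ≤ a1+…+a4=8.112 → R4 fires; X=3 A=2 Y=8 G=4 R=9
Draw 8: a1=1.440, a2=6.516, a3=1.360, a4=0.510, a5=0.380, a0=10.206; τ=−ln(0.2003)/10.206=0.158 → t=0.715; u2·a0=0.9433·10.206=9.627; a1+…+a3=9.316 < 9.627 ≤ a1+…+a4=9.826 → R4 fires; X=3 A=1 Y=8 G=5 R=9
Draw 9: a1=1.440, a2=8.145, a3=1.700, a4=0.255, a5=0.475, a0=12.015; τ=−ln(0.3110)/12.015=0.097 → t=0.812 > T=0.74: stop.
Read off A at T=0.74: 1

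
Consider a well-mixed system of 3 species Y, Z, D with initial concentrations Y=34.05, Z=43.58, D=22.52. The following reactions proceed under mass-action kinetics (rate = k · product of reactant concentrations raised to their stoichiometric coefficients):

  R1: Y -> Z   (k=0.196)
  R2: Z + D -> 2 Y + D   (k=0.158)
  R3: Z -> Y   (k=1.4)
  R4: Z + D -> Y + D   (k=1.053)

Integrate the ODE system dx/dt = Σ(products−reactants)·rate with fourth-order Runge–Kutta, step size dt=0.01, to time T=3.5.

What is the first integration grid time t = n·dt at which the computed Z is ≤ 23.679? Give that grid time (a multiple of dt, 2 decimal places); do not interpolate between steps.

Threshold first reached at t = 0.03

RK4 with dt=0.01: 350 steps to T=3.5. Trajectory (selected grid times):
t=0.00: Y=34.05 Z=43.58 D=22.52
t=0.02: Y=55.29 Z=24.70 D=22.52
t=0.03: Y=62.12 Z=18.64 D=22.52
t=0.39: Y=83.14 Z=0.57 D=22.52
t=0.78: Y=83.93 Z=0.57 D=22.52
t=1.17: Y=84.72 Z=0.58 D=22.52
t=1.56: Y=85.53 Z=0.58 D=22.52
t=1.94: Y=86.31 Z=0.59 D=22.52
t=2.33: Y=87.13 Z=0.60 D=22.52
t=2.72: Y=87.95 Z=0.60 D=22.52
t=3.11: Y=88.79 Z=0.61 D=22.52
t=3.50: Y=89.63 Z=0.61 D=22.52
Z(0.02)=24.701 > 23.679 but Z(0.03)=18.645 ≤ 23.679, so the first grid time is t=0.03.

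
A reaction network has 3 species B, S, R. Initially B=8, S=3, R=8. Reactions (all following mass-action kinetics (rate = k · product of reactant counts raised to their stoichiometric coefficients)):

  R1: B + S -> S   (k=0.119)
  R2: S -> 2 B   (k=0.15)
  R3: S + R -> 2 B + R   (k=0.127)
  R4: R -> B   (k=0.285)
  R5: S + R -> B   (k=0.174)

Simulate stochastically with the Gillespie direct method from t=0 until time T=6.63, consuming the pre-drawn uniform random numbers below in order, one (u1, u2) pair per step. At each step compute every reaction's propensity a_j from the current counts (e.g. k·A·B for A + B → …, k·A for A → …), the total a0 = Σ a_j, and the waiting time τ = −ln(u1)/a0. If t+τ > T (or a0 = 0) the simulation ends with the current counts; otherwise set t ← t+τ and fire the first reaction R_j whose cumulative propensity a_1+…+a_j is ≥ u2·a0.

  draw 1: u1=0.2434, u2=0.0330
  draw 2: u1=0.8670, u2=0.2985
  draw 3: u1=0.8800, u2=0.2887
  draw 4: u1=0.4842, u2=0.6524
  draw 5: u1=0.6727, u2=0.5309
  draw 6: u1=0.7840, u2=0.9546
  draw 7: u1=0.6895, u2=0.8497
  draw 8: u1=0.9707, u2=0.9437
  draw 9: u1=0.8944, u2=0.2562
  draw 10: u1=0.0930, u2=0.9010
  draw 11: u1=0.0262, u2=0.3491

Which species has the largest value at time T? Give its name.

t=0.000: B=8 S=3 R=8
Draw 1: a1=2.856, a2=0.450, a3=3.048, a4=2.280, a5=4.176, a0=12.810; τ=−ln(0.2434)/12.810=0.110 → t=0.110; u2·a0=0.0330·12.810=0.423 ≤ a1=2.856 → R1 fires; B=7 S=3 R=8
Draw 2: a1=2.499, a2=0.450, a3=3.048, a4=2.280, a5=4.176, a0=12.453; τ=−ln(0.8670)/12.453=0.011 → t=0.122; u2·a0=0.2985·12.453=3.717; a1+a2=2.949 < 3.717 ≤ a1+…+a3=5.997 → R3 fires; B=9 S=2 R=8
Draw 3: a1=2.142, a2=0.300, a3=2.032, a4=2.280, a5=2.784, a0=9.538; τ=−ln(0.8800)/9.538=0.013 → t=0.135; u2·a0=0.2887·9.538=2.754; a1+a2=2.442 < 2.754 ≤ a1+…+a3=4.474 → R3 fires; B=11 S=1 R=8
Draw 4: a1=1.309, a2=0.150, a3=1.016, a4=2.280, a5=1.392, a0=6.147; τ=−ln(0.4842)/6.147=0.118 → t=0.253; u2·a0=0.6524·6.147=4.010; a1+…+a3=2.475 < 4.010 ≤ a1+…+a4=4.755 → R4 fires; B=12 S=1 R=7
Draw 5: a1=1.428, a2=0.150, a3=0.889, a4=1.995, a5=1.218, a0=5.680; τ=−ln(0.6727)/5.680=0.070 → t=0.323; u2·a0=0.5309·5.680=3.016; a1+…+a3=2.467 < 3.016 ≤ a1+…+a4=4.462 → R4 fires; B=13 S=1 R=6
Draw 6: a1=1.547, a2=0.150, a3=0.762, a4=1.710, a5=1.044, a0=5.213; τ=−ln(0.7840)/5.213=0.047 → t=0.370; u2·a0=0.9546·5.213=4.976; a1+…+a4=4.169 < 4.976 ≤ a1+…+a5=5.213 → R5 fires; B=14 S=0 R=5
Draw 7: a1=0.000, a2=0.000, a3=0.000, a4=1.425, a5=0.000, a0=1.425; τ=−ln(0.6895)/1.425=0.261 → t=0.631; u2·a0=0.8497·1.425=1.211; a1+…+a3=0.000 < 1.211 ≤ a1+…+a4=1.425 → R4 fires; B=15 S=0 R=4
Draw 8: a1=0.000, a2=0.000, a3=0.000, a4=1.140, a5=0.000, a0=1.140; τ=−ln(0.9707)/1.140=0.026 → t=0.657; u2·a0=0.9437·1.140=1.076; a1+…+a3=0.000 < 1.076 ≤ a1+…+a4=1.140 → R4 fires; B=16 S=0 R=3
Draw 9: a1=0.000, a2=0.000, a3=0.000, a4=0.855, a5=0.000, a0=0.855; τ=−ln(0.8944)/0.855=0.131 → t=0.787; u2·a0=0.2562·0.855=0.219; a1+…+a3=0.000 < 0.219 ≤ a1+…+a4=0.855 → R4 fires; B=17 S=0 R=2
Draw 10: a1=0.000, a2=0.000, a3=0.000, a4=0.570, a5=0.000, a0=0.570; τ=−ln(0.0930)/0.570=4.167 → t=4.954; u2·a0=0.9010·0.570=0.514; a1+…+a3=0.000 < 0.514 ≤ a1+…+a4=0.570 → R4 fires; B=18 S=0 R=1
Draw 11: a1=0.000, a2=0.000, a3=0.000, a4=0.285, a5=0.000, a0=0.285; τ=−ln(0.0262)/0.285=12.779 → t=17.733 > T=6.63: stop.
At T=6.63: B=18 S=0 R=1; the largest is B.

Dominant species at T: B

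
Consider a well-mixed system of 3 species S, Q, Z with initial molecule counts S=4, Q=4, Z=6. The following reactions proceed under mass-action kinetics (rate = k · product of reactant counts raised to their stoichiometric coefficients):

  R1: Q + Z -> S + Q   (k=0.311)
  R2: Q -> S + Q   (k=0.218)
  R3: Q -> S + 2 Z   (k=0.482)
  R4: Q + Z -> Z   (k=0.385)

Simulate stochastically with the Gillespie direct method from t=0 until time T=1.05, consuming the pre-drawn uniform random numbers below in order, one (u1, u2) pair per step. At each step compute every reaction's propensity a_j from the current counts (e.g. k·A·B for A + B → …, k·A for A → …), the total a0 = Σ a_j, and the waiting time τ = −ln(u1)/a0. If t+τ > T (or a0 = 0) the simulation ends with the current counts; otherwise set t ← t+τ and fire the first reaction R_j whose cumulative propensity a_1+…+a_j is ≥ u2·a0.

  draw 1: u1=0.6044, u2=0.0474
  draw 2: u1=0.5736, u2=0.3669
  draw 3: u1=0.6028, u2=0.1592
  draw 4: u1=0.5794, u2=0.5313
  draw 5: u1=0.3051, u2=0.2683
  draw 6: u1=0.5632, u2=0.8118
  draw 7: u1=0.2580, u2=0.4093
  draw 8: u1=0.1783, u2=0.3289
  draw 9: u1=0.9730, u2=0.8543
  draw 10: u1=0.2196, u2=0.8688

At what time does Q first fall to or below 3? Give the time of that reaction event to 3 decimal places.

t=0.000: S=4 Q=4 Z=6
Draw 1: a1=7.464, a2=0.872, a3=1.928, a4=9.240, a0=19.504; τ=−ln(0.6044)/19.504=0.026 → t=0.026; u2·a0=0.0474·19.504=0.924 ≤ a1=7.464 → R1 fires; S=5 Q=4 Z=5
Draw 2: a1=6.220, a2=0.872, a3=1.928, a4=7.700, a0=16.720; τ=−ln(0.5736)/16.720=0.033 → t=0.059; u2·a0=0.3669·16.720=6.135 ≤ a1=6.220 → R1 fires; S=6 Q=4 Z=4
Draw 3: a1=4.976, a2=0.872, a3=1.928, a4=6.160, a0=13.936; τ=−ln(0.6028)/13.936=0.036 → t=0.095; u2·a0=0.1592·13.936=2.219 ≤ a1=4.976 → R1 fires; S=7 Q=4 Z=3
Draw 4: a1=3.732, a2=0.872, a3=1.928, a4=4.620, a0=11.152; τ=−ln(0.5794)/11.152=0.049 → t=0.144; u2·a0=0.5313·11.152=5.925; a1+a2=4.604 < 5.925 ≤ a1+…+a3=6.532 → R3 fires; S=8 Q=3 Z=5
Draw 5: a1=4.665, a2=0.654, a3=1.446, a4=5.775, a0=12.540; τ=−ln(0.3051)/12.540=0.095 → t=0.239; u2·a0=0.2683·12.540=3.364 ≤ a1=4.665 → R1 fires; S=9 Q=3 Z=4
Draw 6: a1=3.732, a2=0.654, a3=1.446, a4=4.620, a0=10.452; τ=−ln(0.5632)/10.452=0.055 → t=0.294; u2·a0=0.8118·10.452=8.485; a1+…+a3=5.832 < 8.485 ≤ a1+…+a4=10.452 → R4 fires; S=9 Q=2 Z=4
Draw 7: a1=2.488, a2=0.436, a3=0.964, a4=3.080, a0=6.968; τ=−ln(0.2580)/6.968=0.194 → t=0.488; u2·a0=0.4093·6.968=2.852; a1=2.488 < 2.852 ≤ a1+a2=2.924 → R2 fires; S=10 Q=2 Z=4
Draw 8: a1=2.488, a2=0.436, a3=0.964, a4=3.080, a0=6.968; τ=−ln(0.1783)/6.968=0.247 → t=0.736; u2·a0=0.3289·6.968=2.292 ≤ a1=2.488 → R1 fires; S=11 Q=2 Z=3
Draw 9: a1=1.866, a2=0.436, a3=0.964, a4=2.310, a0=5.576; τ=−ln(0.9730)/5.576=0.005 → t=0.741; u2·a0=0.8543·5.576=4.764; a1+…+a3=3.266 < 4.764 ≤ a1+…+a4=5.576 → R4 fires; S=11 Q=1 Z=3
Draw 10: a1=0.933, a2=0.218, a3=0.482, a4=1.155, a0=2.788; τ=−ln(0.2196)/2.788=0.544 → t=1.284 > T=1.05: stop.
Q first becomes ≤ 3 when it reaches 3 at the event at t=0.144.

Threshold first reached at t = 0.144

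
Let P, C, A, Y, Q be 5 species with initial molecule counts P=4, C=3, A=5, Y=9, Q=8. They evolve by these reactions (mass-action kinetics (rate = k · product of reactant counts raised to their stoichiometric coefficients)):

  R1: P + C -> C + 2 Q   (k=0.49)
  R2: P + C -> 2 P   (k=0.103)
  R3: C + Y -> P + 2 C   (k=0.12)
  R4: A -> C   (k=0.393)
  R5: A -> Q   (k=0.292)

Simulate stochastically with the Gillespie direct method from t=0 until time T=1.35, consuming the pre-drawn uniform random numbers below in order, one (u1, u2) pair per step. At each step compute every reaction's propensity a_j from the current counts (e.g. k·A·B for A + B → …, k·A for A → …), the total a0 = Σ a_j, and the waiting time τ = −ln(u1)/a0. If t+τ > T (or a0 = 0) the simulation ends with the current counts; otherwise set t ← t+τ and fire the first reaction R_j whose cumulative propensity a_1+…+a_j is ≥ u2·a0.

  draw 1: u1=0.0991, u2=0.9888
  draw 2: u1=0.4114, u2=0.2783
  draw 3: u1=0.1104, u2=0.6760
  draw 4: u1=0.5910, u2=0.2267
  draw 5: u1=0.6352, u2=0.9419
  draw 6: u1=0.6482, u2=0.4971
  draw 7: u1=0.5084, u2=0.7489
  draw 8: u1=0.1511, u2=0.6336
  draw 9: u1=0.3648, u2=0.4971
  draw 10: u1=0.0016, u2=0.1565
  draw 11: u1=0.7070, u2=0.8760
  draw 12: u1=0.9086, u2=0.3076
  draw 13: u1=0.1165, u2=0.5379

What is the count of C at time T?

t=0.000: P=4 C=3 A=5 Y=9 Q=8
Draw 1: a1=5.880, a2=1.236, a3=3.240, a4=1.965, a5=1.460, a0=13.781; τ=−ln(0.0991)/13.781=0.168 → t=0.168; u2·a0=0.9888·13.781=13.627; a1+…+a4=12.321 < 13.627 ≤ a1+…+a5=13.781 → R5 fires; P=4 C=3 A=4 Y=9 Q=9
Draw 2: a1=5.880, a2=1.236, a3=3.240, a4=1.572, a5=1.168, a0=13.096; τ=−ln(0.4114)/13.096=0.068 → t=0.236; u2·a0=0.2783·13.096=3.645 ≤ a1=5.880 → R1 fires; P=3 C=3 A=4 Y=9 Q=11
Draw 3: a1=4.410, a2=0.927, a3=3.240, a4=1.572, a5=1.168, a0=11.317; τ=−ln(0.1104)/11.317=0.195 → t=0.430; u2·a0=0.6760·11.317=7.650; a1+a2=5.337 < 7.650 ≤ a1+…+a3=8.577 → R3 fires; P=4 C=4 A=4 Y=8 Q=11
Draw 4: a1=7.840, a2=1.648, a3=3.840, a4=1.572, a5=1.168, a0=16.068; τ=−ln(0.5910)/16.068=0.033 → t=0.463; u2·a0=0.2267·16.068=3.643 ≤ a1=7.840 → R1 fires; P=3 C=4 A=4 Y=8 Q=13
Draw 5: a1=5.880, a2=1.236, a3=3.840, a4=1.572, a5=1.168, a0=13.696; τ=−ln(0.6352)/13.696=0.033 → t=0.496; u2·a0=0.9419·13.696=12.900; a1+…+a4=12.528 < 12.900 ≤ a1+…+a5=13.696 → R5 fires; P=3 C=4 A=3 Y=8 Q=14
Draw 6: a1=5.880, a2=1.236, a3=3.840, a4=1.179, a5=0.876, a0=13.011; τ=−ln(0.6482)/13.011=0.033 → t=0.529; u2·a0=0.4971·13.011=6.468; a1=5.880 < 6.468 ≤ a1+a2=7.116 → R2 fires; P=4 C=3 A=3 Y=8 Q=14
Draw 7: a1=5.880, a2=1.236, a3=2.880, a4=1.179, a5=0.876, a0=12.051; τ=−ln(0.5084)/12.051=0.056 → t=0.586; u2·a0=0.7489·12.051=9.025; a1+a2=7.116 < 9.025 ≤ a1+…+a3=9.996 → R3 fires; P=5 C=4 A=3 Y=7 Q=14
Draw 8: a1=9.800, a2=2.060, a3=3.360, a4=1.179, a5=0.876, a0=17.275; τ=−ln(0.1511)/17.275=0.109 → t=0.695; u2·a0=0.6336·17.275=10.945; a1=9.800 < 10.945 ≤ a1+a2=11.860 → R2 fires; P=6 C=3 A=3 Y=7 Q=14
Draw 9: a1=8.820, a2=1.854, a3=2.520, a4=1.179, a5=0.876, a0=15.249; τ=−ln(0.3648)/15.249=0.066 → t=0.761; u2·a0=0.4971·15.249=7.580 ≤ a1=8.820 → R1 fires; P=5 C=3 A=3 Y=7 Q=16
Draw 10: a1=7.350, a2=1.545, a3=2.520, a4=1.179, a5=0.876, a0=13.470; τ=−ln(0.0016)/13.470=0.478 → t=1.239; u2·a0=0.1565·13.470=2.108 ≤ a1=7.350 → R1 fires; P=4 C=3 A=3 Y=7 Q=18
Draw 11: a1=5.880, a2=1.236, a3=2.520, a4=1.179, a5=0.876, a0=11.691; τ=−ln(0.7070)/11.691=0.030 → t=1.269; u2·a0=0.8760·11.691=10.241; a1+…+a3=9.636 < 10.241 ≤ a1+…+a4=10.815 → R4 fires; P=4 C=4 A=2 Y=7 Q=18
Draw 12: a1=7.840, a2=1.648, a3=3.360, a4=0.786, a5=0.584, a0=14.218; τ=−ln(0.9086)/14.218=0.007 → t=1.275; u2·a0=0.3076·14.218=4.373 ≤ a1=7.840 → R1 fires; P=3 C=4 A=2 Y=7 Q=20
Draw 13: a1=5.880, a2=1.236, a3=3.360, a4=0.786, a5=0.584, a0=11.846; τ=−ln(0.1165)/11.846=0.181 → t=1.457 > T=1.35: stop.
Read off C at T=1.35: 4

C at T = 4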